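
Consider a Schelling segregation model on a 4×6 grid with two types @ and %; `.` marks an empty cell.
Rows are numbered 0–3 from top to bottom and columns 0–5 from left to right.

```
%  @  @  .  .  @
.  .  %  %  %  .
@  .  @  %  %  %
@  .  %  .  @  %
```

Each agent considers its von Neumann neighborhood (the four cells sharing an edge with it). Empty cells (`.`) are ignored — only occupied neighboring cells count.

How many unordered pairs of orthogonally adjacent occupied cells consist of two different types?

7

Scan each occupied cell's neighbors to the right and below so each pair is counted once.
From row 0: 2 unlike of 3 pairs (running 2/3).
From row 1: 1 unlike of 5 pairs (running 3/8).
From row 2: 3 unlike of 7 pairs (running 6/15).
From row 3: 1 unlike of 1 pairs (running 7/16).
Total adjacent occupied pairs: 16; unlike-type pairs: 7.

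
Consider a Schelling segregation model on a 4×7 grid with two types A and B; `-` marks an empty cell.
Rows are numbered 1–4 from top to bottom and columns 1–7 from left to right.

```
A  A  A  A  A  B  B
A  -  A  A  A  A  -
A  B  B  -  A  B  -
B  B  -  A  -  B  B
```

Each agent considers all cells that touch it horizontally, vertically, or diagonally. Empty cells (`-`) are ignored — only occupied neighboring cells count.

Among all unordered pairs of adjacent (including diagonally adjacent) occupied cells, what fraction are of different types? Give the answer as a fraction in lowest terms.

Scan each occupied cell's neighbors to the right and below (and the two forward diagonals) so each pair is counted once.
From row 1: 4 unlike of 20 pairs (running 4/20).
From row 2: 6 unlike of 13 pairs (running 10/33).
From row 3: 6 unlike of 13 pairs (running 16/46).
From row 4: 0 unlike of 2 pairs (running 16/48).
Total adjacent occupied pairs: 48; unlike-type pairs: 16.
16/48 reduces to 1/3.

1/3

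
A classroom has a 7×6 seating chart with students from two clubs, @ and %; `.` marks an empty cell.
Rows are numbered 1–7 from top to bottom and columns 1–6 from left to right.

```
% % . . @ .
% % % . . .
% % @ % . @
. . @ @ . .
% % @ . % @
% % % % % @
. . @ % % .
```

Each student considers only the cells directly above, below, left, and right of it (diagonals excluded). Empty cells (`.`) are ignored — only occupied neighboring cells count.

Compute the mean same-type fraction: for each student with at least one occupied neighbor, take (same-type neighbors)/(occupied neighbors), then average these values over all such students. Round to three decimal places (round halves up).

(1,1)% 2/2
(1,2)% 2/2
(1,5)@ — no occupied neighbors
(2,1)% 3/3
(2,2)% 4/4
(2,3)% 1/2
(3,1)% 2/2
(3,2)% 2/3
(3,3)@ 1/4
(3,4)% 0/2
(3,6)@ — no occupied neighbors
(4,3)@ 3/3
(4,4)@ 1/2
(5,1)% 2/2
(5,2)% 2/3
(5,3)@ 1/3
(5,5)% 1/2
(5,6)@ 1/2
(6,1)% 2/2
(6,2)% 3/3
(6,3)% 2/4
(6,4)% 3/3
(6,5)% 3/4
(6,6)@ 1/2
(7,3)@ 0/2
(7,4)% 2/3
(7,5)% 2/2
Sum over 25 students: 2/2 + 2/2 + 3/3 + 4/4 + 1/2 + 2/2 + 2/3 + 1/4 + 0/2 + 3/3 + 1/2 + 2/2 + 2/3 + 1/3 + 1/2 + 1/2 + 2/2 + 3/3 + 2/4 + 3/3 + 3/4 + 1/2 + 0/2 + 2/3 + 2/2 = 52/3; mean = 52/3 ÷ 25 = 52/75 = 0.693333… → 0.693.

0.693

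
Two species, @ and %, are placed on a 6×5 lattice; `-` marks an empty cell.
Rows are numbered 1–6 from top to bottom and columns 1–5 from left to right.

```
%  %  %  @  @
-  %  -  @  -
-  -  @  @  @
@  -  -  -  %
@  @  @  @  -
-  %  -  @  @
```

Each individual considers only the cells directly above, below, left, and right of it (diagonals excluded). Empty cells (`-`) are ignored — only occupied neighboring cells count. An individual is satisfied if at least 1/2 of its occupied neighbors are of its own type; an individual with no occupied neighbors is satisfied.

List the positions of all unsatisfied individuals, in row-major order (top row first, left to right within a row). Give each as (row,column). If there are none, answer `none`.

(1,1)% 1/1 ok
(1,2)% 3/3 ok
(1,3)% 1/2 ok
(1,4)@ 2/3 ok
(1,5)@ 1/1 ok
(2,2)% 1/1 ok
(2,4)@ 2/2 ok
(3,3)@ 1/1 ok
(3,4)@ 3/3 ok
(3,5)@ 1/2 ok
(4,1)@ 1/1 ok
(4,5)% 0/1 unhappy
(5,1)@ 2/2 ok
(5,2)@ 2/3 ok
(5,3)@ 2/2 ok
(5,4)@ 2/2 ok
(6,2)% 0/1 unhappy
(6,4)@ 2/2 ok
(6,5)@ 1/1 ok

(4,5), (6,2)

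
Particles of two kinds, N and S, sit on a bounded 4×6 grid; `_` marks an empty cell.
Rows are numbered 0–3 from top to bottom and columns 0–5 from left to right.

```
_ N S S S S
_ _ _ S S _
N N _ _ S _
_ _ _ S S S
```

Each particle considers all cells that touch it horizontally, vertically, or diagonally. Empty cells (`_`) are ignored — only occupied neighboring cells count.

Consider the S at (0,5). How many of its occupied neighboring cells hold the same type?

2

Occupied neighbors of (0,5): (0,4)=S, (1,4)=S.
Same type (S): 2 of 2.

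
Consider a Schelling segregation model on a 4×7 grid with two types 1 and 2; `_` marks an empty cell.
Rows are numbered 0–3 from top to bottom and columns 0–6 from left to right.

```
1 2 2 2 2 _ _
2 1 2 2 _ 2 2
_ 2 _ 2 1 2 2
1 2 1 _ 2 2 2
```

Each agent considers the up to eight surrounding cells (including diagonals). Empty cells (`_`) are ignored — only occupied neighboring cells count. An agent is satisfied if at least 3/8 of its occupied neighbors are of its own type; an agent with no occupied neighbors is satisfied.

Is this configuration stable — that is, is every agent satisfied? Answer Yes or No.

No

Row 0: (0,0)1 1/3 not · (0,1)2 3/5 satisfied · (0,2)2 4/5 satisfied · (0,3)2 4/4 satisfied · (0,4)2 3/3 satisfied
Row 1: (1,0)2 2/4 satisfied · (1,1)1 1/6 not · (1,2)2 6/7 satisfied · (1,3)2 5/6 satisfied · (1,5)2 4/5 satisfied · (1,6)2 3/3 satisfied
Row 2: (2,1)2 3/6 satisfied · (2,3)2 3/5 satisfied · (2,4)1 0/6 not · (2,5)2 6/7 satisfied · (2,6)2 5/5 satisfied
Row 3: (3,0)1 0/2 not · (3,1)2 1/3 not · (3,2)1 0/3 not · (3,4)2 3/4 satisfied · (3,5)2 4/5 satisfied · (3,6)2 3/3 satisfied
For instance (0,0) has only 1/3 same-type neighbors, below 3/8.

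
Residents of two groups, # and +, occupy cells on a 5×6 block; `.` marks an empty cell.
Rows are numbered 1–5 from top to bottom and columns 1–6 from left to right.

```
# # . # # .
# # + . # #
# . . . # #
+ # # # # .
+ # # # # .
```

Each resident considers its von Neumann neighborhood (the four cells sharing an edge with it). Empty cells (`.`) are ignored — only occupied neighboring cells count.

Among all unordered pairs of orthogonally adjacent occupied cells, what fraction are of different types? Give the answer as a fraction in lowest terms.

Scan each occupied cell's neighbors to the right and below so each pair is counted once.
From row 1: 0 unlike of 5 pairs (running 0/5).
From row 2: 1 unlike of 6 pairs (running 1/11).
From row 3: 1 unlike of 3 pairs (running 2/14).
From row 4: 1 unlike of 9 pairs (running 3/23).
From row 5: 1 unlike of 4 pairs (running 4/27).
Total adjacent occupied pairs: 27; unlike-type pairs: 4.
4/27 is already in lowest terms.

4/27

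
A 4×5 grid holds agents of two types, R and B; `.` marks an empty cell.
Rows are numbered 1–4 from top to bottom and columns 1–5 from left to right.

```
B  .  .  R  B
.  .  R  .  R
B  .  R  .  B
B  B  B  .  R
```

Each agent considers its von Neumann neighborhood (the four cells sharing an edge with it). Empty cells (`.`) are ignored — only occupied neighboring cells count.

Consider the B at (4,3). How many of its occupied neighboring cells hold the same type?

1

Occupied neighbors of (4,3): (3,3)=R, (4,2)=B.
Same type (B): 1 of 2.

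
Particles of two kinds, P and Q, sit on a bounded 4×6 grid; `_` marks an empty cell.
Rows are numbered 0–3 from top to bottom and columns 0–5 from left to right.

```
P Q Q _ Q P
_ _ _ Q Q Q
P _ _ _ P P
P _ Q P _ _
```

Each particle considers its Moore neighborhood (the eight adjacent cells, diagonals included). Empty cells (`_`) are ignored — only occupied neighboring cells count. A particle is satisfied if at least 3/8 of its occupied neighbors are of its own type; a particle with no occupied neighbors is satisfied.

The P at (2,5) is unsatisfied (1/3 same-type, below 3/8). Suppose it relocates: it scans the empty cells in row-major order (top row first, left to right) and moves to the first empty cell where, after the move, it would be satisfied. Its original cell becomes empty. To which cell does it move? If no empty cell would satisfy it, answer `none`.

(1,0)

Vacating (2,5). Empty cells in order:
  (0,3): 0/4 same-type → still unsatisfied.
  (1,0): 2/3 same-type → satisfied — stop here.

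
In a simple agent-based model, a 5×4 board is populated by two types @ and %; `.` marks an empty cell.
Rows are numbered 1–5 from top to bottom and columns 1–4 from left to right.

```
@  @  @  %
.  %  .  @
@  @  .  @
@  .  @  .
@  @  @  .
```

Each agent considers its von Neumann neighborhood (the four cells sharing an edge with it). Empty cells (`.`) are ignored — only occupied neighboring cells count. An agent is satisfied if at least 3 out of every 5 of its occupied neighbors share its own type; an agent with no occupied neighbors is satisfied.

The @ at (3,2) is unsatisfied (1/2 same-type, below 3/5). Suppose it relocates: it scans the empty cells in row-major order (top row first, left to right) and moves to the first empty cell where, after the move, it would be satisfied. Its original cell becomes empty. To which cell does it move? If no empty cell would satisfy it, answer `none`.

Vacating (3,2). Empty cells in order:
  (2,1): 2/3 same-type → satisfied — stop here.

(2,1)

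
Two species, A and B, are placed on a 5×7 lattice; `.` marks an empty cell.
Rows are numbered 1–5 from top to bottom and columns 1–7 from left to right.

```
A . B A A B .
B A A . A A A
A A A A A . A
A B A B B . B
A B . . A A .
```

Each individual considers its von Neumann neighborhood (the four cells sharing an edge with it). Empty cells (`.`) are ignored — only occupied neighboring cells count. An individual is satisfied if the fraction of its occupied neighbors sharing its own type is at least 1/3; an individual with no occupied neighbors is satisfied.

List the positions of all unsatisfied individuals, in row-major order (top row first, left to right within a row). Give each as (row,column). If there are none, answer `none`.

(1,1)A 0/1 not
(1,3)B 0/2 not
(1,4)A 1/2 satisfied
(1,5)A 2/3 satisfied
(1,6)B 0/2 not
(2,1)B 0/3 not
(2,2)A 2/3 satisfied
(2,3)A 2/3 satisfied
(2,5)A 3/3 satisfied
(2,6)A 2/3 satisfied
(2,7)A 2/2 satisfied
(3,1)A 2/3 satisfied
(3,2)A 3/4 satisfied
(3,3)A 4/4 satisfied
(3,4)A 2/3 satisfied
(3,5)A 2/3 satisfied
(3,7)A 1/2 satisfied
(4,1)A 2/3 satisfied
(4,2)B 1/4 not
(4,3)A 1/3 satisfied
(4,4)B 1/3 satisfied
(4,5)B 1/3 satisfied
(4,7)B 0/1 not
(5,1)A 1/2 satisfied
(5,2)B 1/2 satisfied
(5,5)A 1/2 satisfied
(5,6)A 1/1 satisfied

(1,1), (1,3), (1,6), (2,1), (4,2), (4,7)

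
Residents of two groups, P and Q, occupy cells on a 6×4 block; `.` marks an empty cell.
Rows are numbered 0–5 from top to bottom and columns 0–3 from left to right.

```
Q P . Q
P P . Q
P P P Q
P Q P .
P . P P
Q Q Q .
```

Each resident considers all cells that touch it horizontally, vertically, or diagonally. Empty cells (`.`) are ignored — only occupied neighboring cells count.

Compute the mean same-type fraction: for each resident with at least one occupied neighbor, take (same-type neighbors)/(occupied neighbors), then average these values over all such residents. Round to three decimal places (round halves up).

Row 0: (0,0)Q 0/3 · (0,1)P 2/3 · (0,3)Q 1/1
Row 1: (1,0)P 4/5 · (1,1)P 5/6 · (1,3)Q 2/3
Row 2: (2,0)P 4/5 · (2,1)P 6/7 · (2,2)P 3/6 · (2,3)Q 1/3
Row 3: (3,0)P 3/4 · (3,1)Q 0/7 · (3,2)P 4/6
Row 4: (4,0)P 1/4 · (4,2)P 2/5 · (4,3)P 2/3
Row 5: (5,0)Q 1/2 · (5,1)Q 2/4 · (5,2)Q 1/3
Sum over 19 residents: 0/3 + 2/3 + 1/1 + 4/5 + 5/6 + 2/3 + 4/5 + 6/7 + 3/6 + 1/3 + 3/4 + 0/7 + 4/6 + 1/4 + 2/5 + 2/3 + 1/2 + 2/4 + 1/3 = 221/21; mean = 221/21 ÷ 19 = 221/399 = 0.553884… → 0.554.

0.554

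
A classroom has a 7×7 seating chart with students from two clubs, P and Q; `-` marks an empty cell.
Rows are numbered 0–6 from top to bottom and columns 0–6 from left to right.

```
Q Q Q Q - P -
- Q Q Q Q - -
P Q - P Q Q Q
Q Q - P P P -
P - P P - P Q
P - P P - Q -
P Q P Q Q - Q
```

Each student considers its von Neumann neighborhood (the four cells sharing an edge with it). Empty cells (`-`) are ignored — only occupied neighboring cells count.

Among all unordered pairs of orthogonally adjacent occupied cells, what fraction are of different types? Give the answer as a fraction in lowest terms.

13/41

Scan each occupied cell's neighbors to the right and below so each pair is counted once.
From row 0: 0 unlike of 6 pairs (running 0/6).
From row 1: 1 unlike of 6 pairs (running 1/12).
From row 2: 5 unlike of 9 pairs (running 6/21).
From row 3: 1 unlike of 6 pairs (running 7/27).
From row 4: 2 unlike of 6 pairs (running 9/33).
From row 5: 1 unlike of 4 pairs (running 10/37).
From row 6: 3 unlike of 4 pairs (running 13/41).
Total adjacent occupied pairs: 41; unlike-type pairs: 13.
13/41 is already in lowest terms.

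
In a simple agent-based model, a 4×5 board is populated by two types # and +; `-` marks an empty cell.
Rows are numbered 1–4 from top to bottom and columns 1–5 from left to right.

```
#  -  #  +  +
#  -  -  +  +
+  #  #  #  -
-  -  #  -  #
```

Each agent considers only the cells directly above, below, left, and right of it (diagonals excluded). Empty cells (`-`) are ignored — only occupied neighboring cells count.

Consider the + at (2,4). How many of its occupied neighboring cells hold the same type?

Occupied neighbors of (2,4): (1,4)=+, (3,4)=#, (2,5)=+.
Same type (+): 2 of 3.

2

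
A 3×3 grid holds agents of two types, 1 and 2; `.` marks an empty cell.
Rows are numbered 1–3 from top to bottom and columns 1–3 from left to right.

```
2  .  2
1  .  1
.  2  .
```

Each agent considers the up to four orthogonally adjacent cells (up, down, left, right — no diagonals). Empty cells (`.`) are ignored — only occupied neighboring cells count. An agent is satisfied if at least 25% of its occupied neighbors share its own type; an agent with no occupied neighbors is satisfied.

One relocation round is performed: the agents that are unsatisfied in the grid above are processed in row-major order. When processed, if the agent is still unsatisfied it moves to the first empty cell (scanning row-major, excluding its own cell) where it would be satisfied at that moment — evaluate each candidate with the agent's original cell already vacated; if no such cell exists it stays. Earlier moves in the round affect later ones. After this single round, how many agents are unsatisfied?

Initially unsatisfied (in order): (1,1), (1,3), (2,1), (2,3).
  (1,1) → (1,2).
  (1,3): now satisfied by earlier moves; stays.
  (2,1): now satisfied by earlier moves; stays.
  (2,3) → (1,1).
Resulting grid:
1 2 2
1 . .
. 2 .
All satisfied now.

0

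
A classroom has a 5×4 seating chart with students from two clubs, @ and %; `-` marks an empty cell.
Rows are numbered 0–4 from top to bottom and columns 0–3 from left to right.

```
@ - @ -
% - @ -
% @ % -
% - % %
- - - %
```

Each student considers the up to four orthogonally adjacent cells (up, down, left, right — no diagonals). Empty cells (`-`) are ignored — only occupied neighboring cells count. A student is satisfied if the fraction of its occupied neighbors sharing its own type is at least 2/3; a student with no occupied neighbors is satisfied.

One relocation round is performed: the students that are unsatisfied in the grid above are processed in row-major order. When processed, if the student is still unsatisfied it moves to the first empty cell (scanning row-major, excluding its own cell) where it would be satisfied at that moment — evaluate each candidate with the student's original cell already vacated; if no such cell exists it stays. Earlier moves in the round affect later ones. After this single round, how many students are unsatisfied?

Initially unsatisfied (in order): (0,0), (1,0), (1,2), (2,1), (2,2).
  (0,0) → (0,1).
  (1,0): now satisfied by earlier moves; stays.
  (1,2) → (0,3).
  (2,1) → (1,3).
  (2,2): now satisfied by earlier moves; stays.
Resulting grid:
- @ @ @
% - - @
% - % -
% - % %
- - - %
All satisfied now.

0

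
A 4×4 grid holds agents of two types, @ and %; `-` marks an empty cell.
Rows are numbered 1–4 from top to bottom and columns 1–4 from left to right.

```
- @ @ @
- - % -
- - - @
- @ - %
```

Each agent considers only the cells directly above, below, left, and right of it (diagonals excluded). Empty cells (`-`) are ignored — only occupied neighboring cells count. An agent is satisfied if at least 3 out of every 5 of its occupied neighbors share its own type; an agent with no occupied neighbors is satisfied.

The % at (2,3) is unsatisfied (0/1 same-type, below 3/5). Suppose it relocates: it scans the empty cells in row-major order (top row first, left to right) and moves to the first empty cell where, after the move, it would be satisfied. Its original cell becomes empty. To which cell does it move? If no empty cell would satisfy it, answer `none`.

Vacating (2,3). Empty cells in order:
  (1,1): 0/1 same-type → still unsatisfied.
  (2,1): 0/0 same-type → satisfied — stop here.

(2,1)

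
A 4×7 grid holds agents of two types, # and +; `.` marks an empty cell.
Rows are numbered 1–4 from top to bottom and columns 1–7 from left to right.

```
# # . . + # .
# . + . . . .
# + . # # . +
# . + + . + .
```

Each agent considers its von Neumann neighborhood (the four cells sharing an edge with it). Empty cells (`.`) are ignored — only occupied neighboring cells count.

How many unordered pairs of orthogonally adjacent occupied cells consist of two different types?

Scan each occupied cell's neighbors to the right and below so each pair is counted once.
Row 1: #(1,1)–#(1,2)= #(1,1)–#(2,1)= +(1,5)–#(1,6)≠  → 1/3 unlike.
Row 2: #(2,1)–#(3,1)=  → 0/1 unlike.
Row 3: #(3,1)–+(3,2)≠ #(3,1)–#(4,1)= #(3,4)–#(3,5)= #(3,4)–+(4,4)≠  → 2/4 unlike.
Row 4: +(4,3)–+(4,4)=  → 0/1 unlike.
Total adjacent occupied pairs: 9; unlike-type pairs: 3.

3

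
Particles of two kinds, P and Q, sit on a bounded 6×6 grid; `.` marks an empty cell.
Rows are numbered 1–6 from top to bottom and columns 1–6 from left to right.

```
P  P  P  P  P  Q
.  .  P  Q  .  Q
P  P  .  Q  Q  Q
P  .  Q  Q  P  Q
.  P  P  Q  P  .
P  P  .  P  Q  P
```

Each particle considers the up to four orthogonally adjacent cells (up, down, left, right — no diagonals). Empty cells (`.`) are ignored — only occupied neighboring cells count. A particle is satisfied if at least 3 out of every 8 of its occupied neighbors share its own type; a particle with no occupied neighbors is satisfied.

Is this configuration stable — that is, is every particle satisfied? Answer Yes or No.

Row 1: (1,1)P 1/1 satisfied · (1,2)P 2/2 satisfied · (1,3)P 3/3 satisfied · (1,4)P 2/3 satisfied · (1,5)P 1/2 satisfied · (1,6)Q 1/2 satisfied
Row 2: (2,3)P 1/2 satisfied · (2,4)Q 1/3 not · (2,6)Q 2/2 satisfied
Row 3: (3,1)P 2/2 satisfied · (3,2)P 1/1 satisfied · (3,4)Q 3/3 satisfied · (3,5)Q 2/3 satisfied · (3,6)Q 3/3 satisfied
Row 4: (4,1)P 1/1 satisfied · (4,3)Q 1/2 satisfied · (4,4)Q 3/4 satisfied · (4,5)P 1/4 not · (4,6)Q 1/2 satisfied
Row 5: (5,2)P 2/2 satisfied · (5,3)P 1/3 not · (5,4)Q 1/4 not · (5,5)P 1/3 not
Row 6: (6,1)P 1/1 satisfied · (6,2)P 2/2 satisfied · (6,4)P 0/2 not · (6,5)Q 0/3 not · (6,6)P 0/1 not
For instance (2,4) has only 1/3 same-type neighbors, below 3/8.

No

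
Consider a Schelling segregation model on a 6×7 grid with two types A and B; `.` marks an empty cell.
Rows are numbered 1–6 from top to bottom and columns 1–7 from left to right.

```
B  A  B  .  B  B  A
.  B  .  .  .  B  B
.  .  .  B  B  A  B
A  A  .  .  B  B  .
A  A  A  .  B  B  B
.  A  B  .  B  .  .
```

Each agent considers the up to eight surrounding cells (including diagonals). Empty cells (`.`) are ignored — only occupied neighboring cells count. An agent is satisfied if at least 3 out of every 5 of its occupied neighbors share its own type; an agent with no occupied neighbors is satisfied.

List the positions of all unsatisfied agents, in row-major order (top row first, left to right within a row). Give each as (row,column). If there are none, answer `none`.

(1,1)B 1/2 not
(1,2)A 0/3 not
(1,3)B 1/2 not
(1,5)B 2/2 satisfied
(1,6)B 3/4 satisfied
(1,7)A 0/3 not
(2,2)B 2/3 satisfied
(2,6)B 5/7 satisfied
(2,7)B 3/5 satisfied
(3,4)B 2/2 satisfied
(3,5)B 4/5 satisfied
(3,6)A 0/6 not
(3,7)B 3/4 satisfied
(4,1)A 3/3 satisfied
(4,2)A 4/4 satisfied
(4,5)B 5/6 satisfied
(4,6)B 6/7 satisfied
(5,1)A 4/4 satisfied
(5,2)A 5/6 satisfied
(5,3)A 3/4 satisfied
(5,5)B 4/4 satisfied
(5,6)B 5/5 satisfied
(5,7)B 2/2 satisfied
(6,2)A 3/4 satisfied
(6,3)B 0/3 not
(6,5)B 2/2 satisfied

(1,1), (1,2), (1,3), (1,7), (3,6), (6,3)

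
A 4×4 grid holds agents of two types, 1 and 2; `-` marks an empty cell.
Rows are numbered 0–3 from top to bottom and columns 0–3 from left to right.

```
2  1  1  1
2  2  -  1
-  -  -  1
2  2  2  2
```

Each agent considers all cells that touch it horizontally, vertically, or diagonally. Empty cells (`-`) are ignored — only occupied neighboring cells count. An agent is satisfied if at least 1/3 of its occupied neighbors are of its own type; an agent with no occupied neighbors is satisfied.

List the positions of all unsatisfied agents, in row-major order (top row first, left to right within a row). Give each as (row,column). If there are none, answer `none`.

(0,1)

Row 0: (0,0)2 2/3 ok · (0,1)1 1/4 unhappy · (0,2)1 3/4 ok · (0,3)1 2/2 ok
Row 1: (1,0)2 2/3 ok · (1,1)2 2/4 ok · (1,3)1 3/3 ok
Row 2: (2,3)1 1/3 ok
Row 3: (3,0)2 1/1 ok · (3,1)2 2/2 ok · (3,2)2 2/3 ok · (3,3)2 1/2 ok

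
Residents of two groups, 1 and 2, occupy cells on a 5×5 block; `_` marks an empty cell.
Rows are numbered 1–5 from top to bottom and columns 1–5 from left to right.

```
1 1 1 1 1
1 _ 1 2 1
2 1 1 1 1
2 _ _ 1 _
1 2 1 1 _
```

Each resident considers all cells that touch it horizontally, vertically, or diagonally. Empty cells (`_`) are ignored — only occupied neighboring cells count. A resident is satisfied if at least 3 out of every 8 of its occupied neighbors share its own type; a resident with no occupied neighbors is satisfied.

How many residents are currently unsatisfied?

4

Row 1: (1,1)1 2/2 satisfied · (1,2)1 4/4 satisfied · (1,3)1 3/4 satisfied · (1,4)1 4/5 satisfied · (1,5)1 2/3 satisfied
Row 2: (2,1)1 3/4 satisfied · (2,3)1 6/7 satisfied · (2,4)2 0/8 not · (2,5)1 4/5 satisfied
Row 3: (3,1)2 1/3 not · (3,2)1 3/5 satisfied · (3,3)1 4/5 satisfied · (3,4)1 5/6 satisfied · (3,5)1 3/4 satisfied
Row 4: (4,1)2 2/4 satisfied · (4,4)1 5/5 satisfied
Row 5: (5,1)1 0/2 not · (5,2)2 1/3 not · (5,3)1 2/3 satisfied · (5,4)1 2/2 satisfied
Unsatisfied: (2,4), (3,1), (5,1), (5,2) — 4 in total.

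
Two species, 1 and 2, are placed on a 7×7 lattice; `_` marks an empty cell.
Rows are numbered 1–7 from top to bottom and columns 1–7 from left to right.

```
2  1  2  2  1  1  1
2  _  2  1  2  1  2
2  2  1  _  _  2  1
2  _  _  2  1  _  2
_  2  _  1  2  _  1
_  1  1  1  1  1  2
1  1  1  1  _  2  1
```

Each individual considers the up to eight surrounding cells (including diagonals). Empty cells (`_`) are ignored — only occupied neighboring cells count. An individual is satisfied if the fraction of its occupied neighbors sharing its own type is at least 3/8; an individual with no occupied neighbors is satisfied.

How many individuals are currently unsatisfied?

(1,1)2 1/2 ok
(1,2)1 0/4 unhappy
(1,3)2 2/4 ok
(1,4)2 3/5 ok
(1,5)1 3/5 ok
(1,6)1 3/5 ok
(1,7)1 2/3 ok
(2,1)2 3/4 ok
(2,3)2 3/6 ok
(2,4)1 2/6 unhappy
(2,5)2 2/6 unhappy
(2,6)1 4/7 ok
(2,7)2 1/5 unhappy
(3,1)2 3/3 ok
(3,2)2 4/5 ok
(3,3)1 1/4 unhappy
(3,6)2 3/6 ok
(3,7)1 1/4 unhappy
(4,1)2 3/3 ok
(4,4)2 1/4 unhappy
(4,5)1 1/4 unhappy
(4,7)2 1/3 unhappy
(5,2)2 1/3 unhappy
(5,4)1 4/6 ok
(5,5)2 1/6 unhappy
(5,7)1 1/3 unhappy
(6,2)1 4/5 ok
(6,3)1 6/7 ok
(6,4)1 5/6 ok
(6,5)1 4/6 ok
(6,6)1 3/6 ok
(6,7)2 1/4 unhappy
(7,1)1 2/2 ok
(7,2)1 4/4 ok
(7,3)1 5/5 ok
(7,4)1 4/4 ok
(7,6)2 1/4 unhappy
(7,7)1 1/3 unhappy
Unsatisfied: (1,2), (2,4), (2,5), (2,7), (3,3), (3,7), (4,4), (4,5), (4,7), (5,2), (5,5), (5,7), (6,7), (7,6), (7,7) — 15 in total.

15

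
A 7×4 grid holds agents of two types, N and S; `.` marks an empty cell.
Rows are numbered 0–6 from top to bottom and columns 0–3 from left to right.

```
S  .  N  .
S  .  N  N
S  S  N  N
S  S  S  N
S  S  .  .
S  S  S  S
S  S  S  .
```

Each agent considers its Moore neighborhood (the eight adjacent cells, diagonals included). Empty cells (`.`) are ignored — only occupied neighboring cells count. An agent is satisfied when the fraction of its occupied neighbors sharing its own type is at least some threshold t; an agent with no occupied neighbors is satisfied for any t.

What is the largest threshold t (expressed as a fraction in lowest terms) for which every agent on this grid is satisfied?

Row 0: (0,0)S 1/1 · (0,2)N 2/2
Row 1: (1,0)S 3/3 · (1,2)N 4/5 · (1,3)N 4/4
Row 2: (2,0)S 4/4 · (2,1)S 5/7 · (2,2)N 4/7 · (2,3)N 4/5
Row 3: (3,0)S 5/5 · (3,1)S 6/7 · (3,2)S 3/6 · (3,3)N 2/3
Row 4: (4,0)S 5/5 · (4,1)S 7/7
Row 5: (5,0)S 5/5 · (5,1)S 7/7 · (5,2)S 5/5 · (5,3)S 2/2
Row 6: (6,0)S 3/3 · (6,1)S 5/5 · (6,2)S 4/4
The smallest same-type fraction is 3/6 at (3,2), which reduces to 1/2. Any threshold above that leaves this agent unsatisfied.

1/2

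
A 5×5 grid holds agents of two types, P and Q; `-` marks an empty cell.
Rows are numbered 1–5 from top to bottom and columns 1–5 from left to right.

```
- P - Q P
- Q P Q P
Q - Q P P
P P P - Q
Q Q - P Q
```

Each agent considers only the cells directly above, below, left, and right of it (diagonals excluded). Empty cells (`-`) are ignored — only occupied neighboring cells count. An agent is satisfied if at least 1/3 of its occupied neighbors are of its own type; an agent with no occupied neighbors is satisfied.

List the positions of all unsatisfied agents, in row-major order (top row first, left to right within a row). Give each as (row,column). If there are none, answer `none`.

Row 1: (1,2)P 0/1 ✗ · (1,4)Q 1/2 ✓ · (1,5)P 1/2 ✓
Row 2: (2,2)Q 0/2 ✗ · (2,3)P 0/3 ✗ · (2,4)Q 1/4 ✗ · (2,5)P 2/3 ✓
Row 3: (3,1)Q 0/1 ✗ · (3,3)Q 0/3 ✗ · (3,4)P 1/3 ✓ · (3,5)P 2/3 ✓
Row 4: (4,1)P 1/3 ✓ · (4,2)P 2/3 ✓ · (4,3)P 1/2 ✓ · (4,5)Q 1/2 ✓
Row 5: (5,1)Q 1/2 ✓ · (5,2)Q 1/2 ✓ · (5,4)P 0/1 ✗ · (5,5)Q 1/2 ✓

(1,2), (2,2), (2,3), (2,4), (3,1), (3,3), (5,4)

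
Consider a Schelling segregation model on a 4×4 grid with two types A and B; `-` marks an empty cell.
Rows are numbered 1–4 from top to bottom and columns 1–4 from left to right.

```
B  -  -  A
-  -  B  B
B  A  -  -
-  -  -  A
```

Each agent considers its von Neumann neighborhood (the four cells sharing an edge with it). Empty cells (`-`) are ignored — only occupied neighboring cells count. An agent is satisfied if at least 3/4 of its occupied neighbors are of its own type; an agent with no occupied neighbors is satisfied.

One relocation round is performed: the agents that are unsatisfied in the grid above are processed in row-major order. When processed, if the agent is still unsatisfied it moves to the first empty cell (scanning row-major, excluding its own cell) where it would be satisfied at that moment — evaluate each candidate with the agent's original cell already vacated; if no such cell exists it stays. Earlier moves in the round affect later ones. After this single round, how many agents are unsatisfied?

Initially unsatisfied (in order): (1,4), (2,4), (3,1), (3,2).
  (1,4) → (4,2).
  (2,4): now satisfied by earlier moves; stays.
  (3,1) → (1,2).
  (3,2): now satisfied by earlier moves; stays.
Resulting grid:
B B - -
- - B B
- A - -
- A - A
All satisfied now.

0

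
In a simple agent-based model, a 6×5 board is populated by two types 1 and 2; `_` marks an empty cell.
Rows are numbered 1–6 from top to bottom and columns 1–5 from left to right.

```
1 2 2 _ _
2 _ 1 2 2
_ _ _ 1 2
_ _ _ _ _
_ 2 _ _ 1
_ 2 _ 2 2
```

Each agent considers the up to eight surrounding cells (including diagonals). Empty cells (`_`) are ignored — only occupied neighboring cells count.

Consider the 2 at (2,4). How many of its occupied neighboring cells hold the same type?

Occupied neighbors of (2,4): (1,3)=2, (2,3)=1, (2,5)=2, (3,4)=1, (3,5)=2.
Same type (2): 3 of 5.

3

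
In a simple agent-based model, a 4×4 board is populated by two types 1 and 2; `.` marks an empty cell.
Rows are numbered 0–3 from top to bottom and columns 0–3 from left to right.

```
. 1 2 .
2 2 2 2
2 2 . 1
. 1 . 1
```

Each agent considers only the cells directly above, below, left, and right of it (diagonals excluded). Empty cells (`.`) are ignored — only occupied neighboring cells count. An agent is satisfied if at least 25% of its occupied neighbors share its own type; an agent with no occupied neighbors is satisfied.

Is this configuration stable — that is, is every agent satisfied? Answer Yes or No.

Row 0: (0,1)1 0/2 unhappy · (0,2)2 1/2 ok
Row 1: (1,0)2 2/2 ok · (1,1)2 3/4 ok · (1,2)2 3/3 ok · (1,3)2 1/2 ok
Row 2: (2,0)2 2/2 ok · (2,1)2 2/3 ok · (2,3)1 1/2 ok
Row 3: (3,1)1 0/1 unhappy · (3,3)1 1/1 ok
For instance (0,1) has only 0/2 same-type neighbors, below 1/4.

No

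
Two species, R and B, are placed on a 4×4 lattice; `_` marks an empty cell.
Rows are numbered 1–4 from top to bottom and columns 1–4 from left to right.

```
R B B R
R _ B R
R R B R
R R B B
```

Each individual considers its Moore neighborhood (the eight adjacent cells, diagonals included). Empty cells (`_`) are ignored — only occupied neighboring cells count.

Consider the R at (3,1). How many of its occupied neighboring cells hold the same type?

Occupied neighbors of (3,1): (2,1)=R, (3,2)=R, (4,1)=R, (4,2)=R.
Same type (R): 4 of 4.

4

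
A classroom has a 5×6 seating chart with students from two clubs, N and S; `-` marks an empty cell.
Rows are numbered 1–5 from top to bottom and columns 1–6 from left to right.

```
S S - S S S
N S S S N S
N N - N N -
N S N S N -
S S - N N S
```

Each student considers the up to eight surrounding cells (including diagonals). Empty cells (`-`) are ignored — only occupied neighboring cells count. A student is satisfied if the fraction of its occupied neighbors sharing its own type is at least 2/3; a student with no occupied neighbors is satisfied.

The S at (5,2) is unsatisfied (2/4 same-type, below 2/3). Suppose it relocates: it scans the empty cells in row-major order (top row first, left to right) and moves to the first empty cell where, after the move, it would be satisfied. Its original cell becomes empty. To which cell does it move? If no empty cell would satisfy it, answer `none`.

(1,3)

Vacating (5,2). Empty cells in order:
  (1,3): 5/5 same-type → satisfied — stop here.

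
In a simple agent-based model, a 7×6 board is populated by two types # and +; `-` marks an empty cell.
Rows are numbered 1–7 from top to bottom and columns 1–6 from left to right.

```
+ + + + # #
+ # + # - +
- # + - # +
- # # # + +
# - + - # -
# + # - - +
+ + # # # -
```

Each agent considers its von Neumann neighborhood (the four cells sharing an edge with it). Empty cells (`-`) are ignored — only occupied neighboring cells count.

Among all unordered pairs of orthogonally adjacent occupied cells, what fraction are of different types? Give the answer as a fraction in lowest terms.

Scan each occupied cell's neighbors to the right and below so each pair is counted once.
From row 1: 4 unlike of 10 pairs (running 4/10).
From row 2: 3 unlike of 6 pairs (running 7/16).
From row 3: 4 unlike of 6 pairs (running 11/22).
From row 4: 3 unlike of 6 pairs (running 14/28).
From row 5: 1 unlike of 2 pairs (running 15/30).
From row 6: 3 unlike of 5 pairs (running 18/35).
From row 7: 1 unlike of 4 pairs (running 19/39).
Total adjacent occupied pairs: 39; unlike-type pairs: 19.
19/39 is already in lowest terms.

19/39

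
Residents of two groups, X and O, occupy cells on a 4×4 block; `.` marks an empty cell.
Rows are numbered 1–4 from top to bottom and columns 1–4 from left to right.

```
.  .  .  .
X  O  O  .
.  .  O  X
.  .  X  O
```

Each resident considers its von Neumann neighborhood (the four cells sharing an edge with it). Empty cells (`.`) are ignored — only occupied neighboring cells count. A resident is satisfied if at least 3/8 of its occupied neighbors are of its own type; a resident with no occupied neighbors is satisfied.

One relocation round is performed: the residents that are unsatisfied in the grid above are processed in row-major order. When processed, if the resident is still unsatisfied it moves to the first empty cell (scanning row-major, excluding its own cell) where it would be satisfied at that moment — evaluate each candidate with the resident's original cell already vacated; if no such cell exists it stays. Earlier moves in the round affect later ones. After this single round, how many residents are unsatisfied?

Initially unsatisfied (in order): (2,1), (3,3), (3,4), (4,3), (4,4).
  (2,1) → (1,1).
  (3,3) → (1,2).
  (3,4) → (1,4).
  (4,3) → (2,1).
  (4,4): now satisfied by earlier moves; stays.
Resulting grid:
X O . X
X O O .
. . . .
. . . O
All satisfied now.

0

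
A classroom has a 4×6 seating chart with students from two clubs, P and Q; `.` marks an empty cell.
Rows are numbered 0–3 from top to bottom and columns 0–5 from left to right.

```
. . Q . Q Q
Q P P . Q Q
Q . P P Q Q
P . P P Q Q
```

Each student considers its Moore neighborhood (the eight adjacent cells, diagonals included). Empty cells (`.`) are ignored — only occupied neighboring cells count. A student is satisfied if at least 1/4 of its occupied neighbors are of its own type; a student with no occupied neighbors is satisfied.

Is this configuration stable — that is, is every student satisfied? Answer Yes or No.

No

Row 0: (0,2)Q 0/2 not · (0,4)Q 3/3 satisfied · (0,5)Q 3/3 satisfied
Row 1: (1,0)Q 1/2 satisfied · (1,1)P 2/5 satisfied · (1,2)P 3/4 satisfied · (1,4)Q 5/6 satisfied · (1,5)Q 5/5 satisfied
Row 2: (2,0)Q 1/3 satisfied · (2,2)P 5/5 satisfied · (2,3)P 4/7 satisfied · (2,4)Q 5/7 satisfied · (2,5)Q 5/5 satisfied
Row 3: (3,0)P 0/1 not · (3,2)P 3/3 satisfied · (3,3)P 3/5 satisfied · (3,4)Q 3/5 satisfied · (3,5)Q 3/3 satisfied
For instance (0,2) has only 0/2 same-type neighbors, below 1/4.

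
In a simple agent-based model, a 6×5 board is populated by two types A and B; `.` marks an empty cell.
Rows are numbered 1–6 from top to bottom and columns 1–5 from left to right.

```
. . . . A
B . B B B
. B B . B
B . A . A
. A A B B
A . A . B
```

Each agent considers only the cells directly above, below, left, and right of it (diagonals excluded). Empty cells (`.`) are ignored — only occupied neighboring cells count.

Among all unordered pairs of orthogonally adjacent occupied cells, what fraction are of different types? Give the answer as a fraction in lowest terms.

1/3

Scan each occupied cell's neighbors to the right and below so each pair is counted once.
From row 1: 1 unlike of 1 pairs (running 1/1).
From row 2: 0 unlike of 4 pairs (running 1/5).
From row 3: 2 unlike of 3 pairs (running 3/8).
From row 4: 1 unlike of 2 pairs (running 4/10).
From row 5: 1 unlike of 5 pairs (running 5/15).
Total adjacent occupied pairs: 15; unlike-type pairs: 5.
5/15 reduces to 1/3.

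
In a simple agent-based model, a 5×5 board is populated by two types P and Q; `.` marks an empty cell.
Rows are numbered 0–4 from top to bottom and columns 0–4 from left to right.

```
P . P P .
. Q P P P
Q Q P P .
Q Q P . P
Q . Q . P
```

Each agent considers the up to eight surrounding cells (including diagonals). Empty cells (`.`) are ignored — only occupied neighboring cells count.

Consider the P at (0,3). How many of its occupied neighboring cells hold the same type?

Occupied neighbors of (0,3): (0,2)=P, (1,2)=P, (1,3)=P, (1,4)=P.
Same type (P): 4 of 4.

4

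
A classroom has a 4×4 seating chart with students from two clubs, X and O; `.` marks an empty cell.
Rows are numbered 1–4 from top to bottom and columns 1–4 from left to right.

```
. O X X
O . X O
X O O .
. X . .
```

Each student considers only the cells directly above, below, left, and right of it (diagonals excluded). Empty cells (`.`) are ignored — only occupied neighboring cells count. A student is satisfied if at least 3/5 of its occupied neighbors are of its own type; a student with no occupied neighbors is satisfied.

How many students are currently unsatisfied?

(1,2)O 0/1 unhappy
(1,3)X 2/3 ok
(1,4)X 1/2 unhappy
(2,1)O 0/1 unhappy
(2,3)X 1/3 unhappy
(2,4)O 0/2 unhappy
(3,1)X 0/2 unhappy
(3,2)O 1/3 unhappy
(3,3)O 1/2 unhappy
(4,2)X 0/1 unhappy
Unsatisfied: (1,2), (1,4), (2,1), (2,3), (2,4), (3,1), (3,2), (3,3), (4,2) — 9 in total.

9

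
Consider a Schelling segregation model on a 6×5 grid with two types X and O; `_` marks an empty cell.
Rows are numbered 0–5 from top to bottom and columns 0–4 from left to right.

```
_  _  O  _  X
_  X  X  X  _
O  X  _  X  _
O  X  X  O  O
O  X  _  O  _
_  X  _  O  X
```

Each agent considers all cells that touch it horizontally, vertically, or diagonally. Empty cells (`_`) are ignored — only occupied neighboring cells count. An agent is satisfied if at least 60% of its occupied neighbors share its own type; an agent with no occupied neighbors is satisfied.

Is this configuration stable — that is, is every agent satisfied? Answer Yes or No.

No

Row 0: (0,2)O 0/3 not · (0,4)X 1/1 satisfied
Row 1: (1,1)X 2/4 not · (1,2)X 4/5 satisfied · (1,3)X 3/4 satisfied
Row 2: (2,0)O 1/4 not · (2,1)X 4/6 satisfied · (2,3)X 3/5 satisfied
Row 3: (3,0)O 2/5 not · (3,1)X 3/6 not · (3,2)X 4/6 satisfied · (3,3)O 2/4 not · (3,4)O 2/3 satisfied
Row 4: (4,0)O 1/4 not · (4,1)X 3/5 satisfied · (4,3)O 3/5 satisfied
Row 5: (5,1)X 1/2 not · (5,3)O 1/2 not · (5,4)X 0/2 not
For instance (0,2) has only 0/3 same-type neighbors, below 3/5.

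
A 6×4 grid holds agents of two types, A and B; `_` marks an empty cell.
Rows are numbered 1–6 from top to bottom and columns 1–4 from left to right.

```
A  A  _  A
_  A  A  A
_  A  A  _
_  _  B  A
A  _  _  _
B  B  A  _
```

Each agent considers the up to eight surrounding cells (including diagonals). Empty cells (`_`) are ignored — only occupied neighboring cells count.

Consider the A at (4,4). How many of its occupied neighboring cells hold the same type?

1

Occupied neighbors of (4,4): (3,3)=A, (4,3)=B.
Same type (A): 1 of 2.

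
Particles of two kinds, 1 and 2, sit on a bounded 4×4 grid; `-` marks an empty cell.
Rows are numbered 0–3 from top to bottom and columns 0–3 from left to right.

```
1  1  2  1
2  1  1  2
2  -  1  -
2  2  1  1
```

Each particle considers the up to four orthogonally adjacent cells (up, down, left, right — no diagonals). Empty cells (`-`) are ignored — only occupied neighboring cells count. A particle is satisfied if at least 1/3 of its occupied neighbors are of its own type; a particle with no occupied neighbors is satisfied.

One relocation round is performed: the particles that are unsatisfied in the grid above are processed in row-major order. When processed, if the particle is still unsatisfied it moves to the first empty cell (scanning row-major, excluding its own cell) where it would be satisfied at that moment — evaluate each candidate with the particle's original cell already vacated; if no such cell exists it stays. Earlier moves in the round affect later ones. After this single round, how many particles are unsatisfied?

1

Initially unsatisfied (in order): (0,2), (0,3), (1,3).
  (0,2) → (2,1).
  (0,3) → (0,2).
  (1,3): no empty cell satisfies it; stays.
Resulting grid:
1 1 1 -
2 1 1 2
2 2 1 -
2 2 1 1
Unsatisfied now: (1,3).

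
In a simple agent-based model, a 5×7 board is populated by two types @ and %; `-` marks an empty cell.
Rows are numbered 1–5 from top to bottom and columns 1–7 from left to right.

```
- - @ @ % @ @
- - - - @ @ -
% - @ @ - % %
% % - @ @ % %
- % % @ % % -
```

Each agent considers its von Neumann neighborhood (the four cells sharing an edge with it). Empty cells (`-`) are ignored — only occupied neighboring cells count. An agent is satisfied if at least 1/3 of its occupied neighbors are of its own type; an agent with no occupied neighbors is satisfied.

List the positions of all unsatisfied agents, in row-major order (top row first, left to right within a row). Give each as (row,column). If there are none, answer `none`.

(1,5)

Row 1: (1,3)@ 1/1 ✓ · (1,4)@ 1/2 ✓ · (1,5)% 0/3 ✗ · (1,6)@ 2/3 ✓ · (1,7)@ 1/1 ✓
Row 2: (2,5)@ 1/2 ✓ · (2,6)@ 2/3 ✓
Row 3: (3,1)% 1/1 ✓ · (3,3)@ 1/1 ✓ · (3,4)@ 2/2 ✓ · (3,6)% 2/3 ✓ · (3,7)% 2/2 ✓
Row 4: (4,1)% 2/2 ✓ · (4,2)% 2/2 ✓ · (4,4)@ 3/3 ✓ · (4,5)@ 1/3 ✓ · (4,6)% 3/4 ✓ · (4,7)% 2/2 ✓
Row 5: (5,2)% 2/2 ✓ · (5,3)% 1/2 ✓ · (5,4)@ 1/3 ✓ · (5,5)% 1/3 ✓ · (5,6)% 2/2 ✓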